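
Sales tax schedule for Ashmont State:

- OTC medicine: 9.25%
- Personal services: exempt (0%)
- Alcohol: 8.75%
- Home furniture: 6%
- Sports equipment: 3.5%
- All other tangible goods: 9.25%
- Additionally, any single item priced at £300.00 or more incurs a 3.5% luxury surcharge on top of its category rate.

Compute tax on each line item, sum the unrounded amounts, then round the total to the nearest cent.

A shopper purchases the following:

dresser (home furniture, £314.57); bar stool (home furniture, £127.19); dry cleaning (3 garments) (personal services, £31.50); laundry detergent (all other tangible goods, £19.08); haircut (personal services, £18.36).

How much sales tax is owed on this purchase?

£39.28

Dresser £314.57: home furniture → 6% + 3.5% surcharge = 9.5% → £29.88415
Bar stool £127.19: home furniture → 6% → £7.6314
Dry cleaning (3 garments) £31.50: personal services → 0% → £0.00
Laundry detergent £19.08: all other tangible goods → 9.25% → £1.7649
Haircut £18.36: personal services → 0% → £0.00
Unrounded tax sum = £39.28045 → £39.28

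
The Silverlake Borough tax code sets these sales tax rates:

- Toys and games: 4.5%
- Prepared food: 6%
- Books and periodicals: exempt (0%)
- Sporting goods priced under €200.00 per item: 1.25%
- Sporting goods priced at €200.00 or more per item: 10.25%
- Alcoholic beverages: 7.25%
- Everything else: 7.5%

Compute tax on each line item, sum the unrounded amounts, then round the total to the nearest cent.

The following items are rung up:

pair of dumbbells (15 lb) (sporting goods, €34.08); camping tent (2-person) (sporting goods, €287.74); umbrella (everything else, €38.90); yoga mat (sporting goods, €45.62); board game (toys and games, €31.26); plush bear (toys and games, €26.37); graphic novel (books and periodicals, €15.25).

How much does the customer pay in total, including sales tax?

Pair of dumbbells (15 lb) €34.08: sporting goods, under €200.00 → 1.25% → €0.426
Camping tent (2-person) €287.74: sporting goods, €200.00 or more → 10.25% → €29.49335
Umbrella €38.90: everything else → 7.5% → €2.9175
Yoga mat €45.62: sporting goods, under €200.00 → 1.25% → €0.57025
Board game €31.26: toys and games → 4.5% → €1.4067
Plush bear €26.37: toys and games → 4.5% → €1.18665
Graphic novel €15.25: books and periodicals → 0% → €0.00
Subtotal = €479.22; unrounded tax = €36.00045 → €36.00; total due = €515.22

€515.22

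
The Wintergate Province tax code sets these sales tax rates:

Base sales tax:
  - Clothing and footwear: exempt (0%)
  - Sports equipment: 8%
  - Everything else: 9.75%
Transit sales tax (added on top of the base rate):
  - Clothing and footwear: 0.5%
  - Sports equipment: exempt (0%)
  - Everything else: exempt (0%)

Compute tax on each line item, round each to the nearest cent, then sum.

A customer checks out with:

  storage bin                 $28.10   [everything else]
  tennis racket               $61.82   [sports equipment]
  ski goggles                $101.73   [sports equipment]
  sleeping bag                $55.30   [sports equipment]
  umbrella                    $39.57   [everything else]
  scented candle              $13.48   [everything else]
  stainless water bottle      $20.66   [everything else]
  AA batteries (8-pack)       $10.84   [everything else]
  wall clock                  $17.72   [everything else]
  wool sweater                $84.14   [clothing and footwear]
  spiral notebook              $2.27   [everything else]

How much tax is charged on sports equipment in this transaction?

$17.51

Tennis racket $61.82: sports equipment → 8% + 0% transit = 8% → $4.95
Ski goggles $101.73: sports equipment → 8% + 0% transit = 8% → $8.14
Sleeping bag $55.30: sports equipment → 8% + 0% transit = 8% → $4.42
Tax on sports equipment = $4.95 + $8.14 + $4.42 = $17.51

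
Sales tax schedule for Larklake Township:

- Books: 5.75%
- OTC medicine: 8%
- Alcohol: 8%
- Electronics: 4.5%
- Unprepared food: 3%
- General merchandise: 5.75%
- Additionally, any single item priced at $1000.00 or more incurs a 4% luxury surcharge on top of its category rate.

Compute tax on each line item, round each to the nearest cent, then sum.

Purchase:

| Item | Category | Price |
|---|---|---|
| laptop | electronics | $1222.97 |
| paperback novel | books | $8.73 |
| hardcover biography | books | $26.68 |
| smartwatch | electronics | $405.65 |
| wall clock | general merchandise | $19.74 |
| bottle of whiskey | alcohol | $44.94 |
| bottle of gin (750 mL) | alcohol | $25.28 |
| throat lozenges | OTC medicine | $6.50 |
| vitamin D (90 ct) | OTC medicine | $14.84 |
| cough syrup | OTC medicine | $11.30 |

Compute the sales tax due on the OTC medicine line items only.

Throat lozenges $6.50: OTC medicine → 8% → $0.52
Vitamin D (90 ct) $14.84: OTC medicine → 8% → $1.19
Cough syrup $11.30: OTC medicine → 8% → $0.90
Tax on OTC medicine = $0.52 + $1.19 + $0.90 = $2.61

$2.61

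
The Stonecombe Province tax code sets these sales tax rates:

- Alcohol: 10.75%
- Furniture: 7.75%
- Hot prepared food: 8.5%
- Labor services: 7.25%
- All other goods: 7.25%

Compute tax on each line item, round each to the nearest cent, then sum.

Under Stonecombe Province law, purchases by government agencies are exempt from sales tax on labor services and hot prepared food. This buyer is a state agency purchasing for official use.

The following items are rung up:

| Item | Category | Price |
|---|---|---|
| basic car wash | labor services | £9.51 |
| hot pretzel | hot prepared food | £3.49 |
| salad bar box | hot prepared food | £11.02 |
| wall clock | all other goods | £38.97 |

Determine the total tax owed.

Basic car wash £9.51: labor services, buyer-exempt → 0% → £0.00
Hot pretzel £3.49: hot prepared food, buyer-exempt → 0% → £0.00
Salad bar box £11.02: hot prepared food, buyer-exempt → 0% → £0.00
Wall clock £38.97: all other goods → 7.25% → £2.83
Total tax = £2.83

£2.83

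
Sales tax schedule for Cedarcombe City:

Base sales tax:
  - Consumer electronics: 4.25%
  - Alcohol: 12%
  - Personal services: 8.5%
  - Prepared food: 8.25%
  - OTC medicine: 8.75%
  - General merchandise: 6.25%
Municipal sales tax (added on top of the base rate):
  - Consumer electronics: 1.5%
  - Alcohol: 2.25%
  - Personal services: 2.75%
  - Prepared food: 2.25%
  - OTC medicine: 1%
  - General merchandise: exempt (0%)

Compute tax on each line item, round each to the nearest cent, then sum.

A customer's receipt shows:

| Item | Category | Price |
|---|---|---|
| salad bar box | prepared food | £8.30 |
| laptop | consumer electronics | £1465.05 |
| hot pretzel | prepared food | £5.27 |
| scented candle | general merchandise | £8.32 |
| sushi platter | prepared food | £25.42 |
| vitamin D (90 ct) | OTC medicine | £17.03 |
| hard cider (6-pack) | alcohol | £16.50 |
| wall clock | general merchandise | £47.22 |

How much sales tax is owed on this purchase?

Salad bar box £8.30: prepared food → 8.25% + 2.25% municipal = 10.5% → £0.87
Laptop £1465.05: consumer electronics → 4.25% + 1.5% municipal = 5.75% → £84.24
Hot pretzel £5.27: prepared food → 8.25% + 2.25% municipal = 10.5% → £0.55
Scented candle £8.32: general merchandise → 6.25% + 0% municipal = 6.25% → £0.52
Sushi platter £25.42: prepared food → 8.25% + 2.25% municipal = 10.5% → £2.67
Vitamin D (90 ct) £17.03: OTC medicine → 8.75% + 1% municipal = 9.75% → £1.66
Hard cider (6-pack) £16.50: alcohol → 12% + 2.25% municipal = 14.25% → £2.35
Wall clock £47.22: general merchandise → 6.25% + 0% municipal = 6.25% → £2.95
Total tax = £0.87 + £84.24 + £0.55 + £0.52 + £2.67 + £1.66 + £2.35 + £2.95 = £95.81

£95.81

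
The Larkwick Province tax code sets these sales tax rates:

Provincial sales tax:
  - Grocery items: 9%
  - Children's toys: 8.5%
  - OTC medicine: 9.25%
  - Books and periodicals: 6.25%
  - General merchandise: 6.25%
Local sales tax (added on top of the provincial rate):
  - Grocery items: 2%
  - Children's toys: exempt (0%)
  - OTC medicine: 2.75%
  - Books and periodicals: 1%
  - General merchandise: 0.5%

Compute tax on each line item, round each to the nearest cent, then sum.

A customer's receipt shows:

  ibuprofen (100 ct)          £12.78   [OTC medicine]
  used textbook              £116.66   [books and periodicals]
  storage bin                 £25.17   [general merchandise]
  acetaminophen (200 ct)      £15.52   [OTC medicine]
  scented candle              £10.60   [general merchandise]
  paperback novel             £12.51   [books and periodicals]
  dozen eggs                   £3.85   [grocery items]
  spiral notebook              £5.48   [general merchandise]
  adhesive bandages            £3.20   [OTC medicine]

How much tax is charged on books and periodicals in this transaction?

Used textbook £116.66: books and periodicals → 6.25% + 1% local = 7.25% → £8.46
Paperback novel £12.51: books and periodicals → 6.25% + 1% local = 7.25% → £0.91
Tax on books and periodicals = £8.46 + £0.91 = £9.37

£9.37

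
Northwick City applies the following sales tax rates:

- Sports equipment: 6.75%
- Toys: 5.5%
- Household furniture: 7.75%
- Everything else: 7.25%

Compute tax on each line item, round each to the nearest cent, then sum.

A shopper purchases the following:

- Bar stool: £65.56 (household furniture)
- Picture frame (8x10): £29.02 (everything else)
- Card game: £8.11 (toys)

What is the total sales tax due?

£7.63

Bar stool £65.56: household furniture → 7.75% → £5.08
Picture frame (8x10) £29.02: everything else → 7.25% → £2.10
Card game £8.11: toys → 5.5% → £0.45
Total tax = £5.08 + £2.10 + £0.45 = £7.63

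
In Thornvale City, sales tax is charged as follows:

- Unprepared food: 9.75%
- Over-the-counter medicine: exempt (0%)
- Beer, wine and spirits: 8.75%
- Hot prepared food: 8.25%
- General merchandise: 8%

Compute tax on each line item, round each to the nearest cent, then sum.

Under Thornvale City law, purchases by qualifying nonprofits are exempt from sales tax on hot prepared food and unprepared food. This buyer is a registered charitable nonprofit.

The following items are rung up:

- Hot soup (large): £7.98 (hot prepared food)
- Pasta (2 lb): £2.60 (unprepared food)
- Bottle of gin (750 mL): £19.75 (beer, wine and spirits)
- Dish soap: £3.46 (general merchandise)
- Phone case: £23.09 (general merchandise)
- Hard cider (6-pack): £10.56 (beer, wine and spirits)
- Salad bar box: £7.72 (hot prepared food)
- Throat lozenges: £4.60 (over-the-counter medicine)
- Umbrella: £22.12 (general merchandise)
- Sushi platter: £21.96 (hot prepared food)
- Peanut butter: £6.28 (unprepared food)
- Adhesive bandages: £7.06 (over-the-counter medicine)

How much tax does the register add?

Hot soup (large) £7.98: hot prepared food, buyer-exempt → 0% → £0.00
Pasta (2 lb) £2.60: unprepared food, buyer-exempt → 0% → £0.00
Bottle of gin (750 mL) £19.75: beer, wine and spirits → 8.75% → £1.73
Dish soap £3.46: general merchandise → 8% → £0.28
Phone case £23.09: general merchandise → 8% → £1.85
Hard cider (6-pack) £10.56: beer, wine and spirits → 8.75% → £0.92
Salad bar box £7.72: hot prepared food, buyer-exempt → 0% → £0.00
Throat lozenges £4.60: over-the-counter medicine → 0% → £0.00
Umbrella £22.12: general merchandise → 8% → £1.77
Sushi platter £21.96: hot prepared food, buyer-exempt → 0% → £0.00
Peanut butter £6.28: unprepared food, buyer-exempt → 0% → £0.00
Adhesive bandages £7.06: over-the-counter medicine → 0% → £0.00
Total tax = £1.73 + £0.28 + £1.85 + £0.92 + £1.77 = £6.55

£6.55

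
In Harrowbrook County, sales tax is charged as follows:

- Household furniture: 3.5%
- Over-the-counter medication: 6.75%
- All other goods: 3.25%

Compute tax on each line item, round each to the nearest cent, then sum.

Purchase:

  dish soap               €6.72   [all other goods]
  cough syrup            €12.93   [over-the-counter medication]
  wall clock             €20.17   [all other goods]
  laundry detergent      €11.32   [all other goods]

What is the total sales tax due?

€2.12

Dish soap €6.72: all other goods → 3.25% → €0.22
Cough syrup €12.93: over-the-counter medication → 6.75% → €0.87
Wall clock €20.17: all other goods → 3.25% → €0.66
Laundry detergent €11.32: all other goods → 3.25% → €0.37
Total tax = €0.22 + €0.87 + €0.66 + €0.37 = €2.12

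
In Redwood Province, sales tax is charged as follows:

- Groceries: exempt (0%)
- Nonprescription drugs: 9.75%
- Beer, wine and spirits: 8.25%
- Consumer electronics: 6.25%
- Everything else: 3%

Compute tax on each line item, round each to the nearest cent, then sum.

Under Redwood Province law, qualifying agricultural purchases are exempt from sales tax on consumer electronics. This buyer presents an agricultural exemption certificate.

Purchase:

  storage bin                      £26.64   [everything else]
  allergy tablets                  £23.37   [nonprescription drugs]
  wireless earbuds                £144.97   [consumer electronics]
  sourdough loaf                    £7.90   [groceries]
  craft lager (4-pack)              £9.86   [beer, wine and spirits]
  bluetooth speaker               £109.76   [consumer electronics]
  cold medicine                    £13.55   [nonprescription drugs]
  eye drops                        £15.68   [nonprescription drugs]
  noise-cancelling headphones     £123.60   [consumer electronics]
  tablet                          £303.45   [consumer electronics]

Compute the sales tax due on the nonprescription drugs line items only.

Allergy tablets £23.37: nonprescription drugs → 9.75% → £2.28
Cold medicine £13.55: nonprescription drugs → 9.75% → £1.32
Eye drops £15.68: nonprescription drugs → 9.75% → £1.53
Tax on nonprescription drugs = £2.28 + £1.32 + £1.53 = £5.13

£5.13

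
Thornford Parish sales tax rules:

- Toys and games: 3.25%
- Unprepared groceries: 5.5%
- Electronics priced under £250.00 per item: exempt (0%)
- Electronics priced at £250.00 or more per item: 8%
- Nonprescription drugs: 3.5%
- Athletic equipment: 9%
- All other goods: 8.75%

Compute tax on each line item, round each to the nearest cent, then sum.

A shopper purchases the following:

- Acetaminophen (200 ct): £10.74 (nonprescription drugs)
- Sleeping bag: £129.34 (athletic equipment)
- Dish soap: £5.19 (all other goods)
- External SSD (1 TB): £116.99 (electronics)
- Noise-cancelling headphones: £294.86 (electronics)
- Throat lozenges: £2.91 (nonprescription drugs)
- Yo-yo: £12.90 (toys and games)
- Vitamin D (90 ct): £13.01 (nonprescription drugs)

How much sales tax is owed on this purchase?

£37.04

Acetaminophen (200 ct) £10.74: nonprescription drugs → 3.5% → £0.38
Sleeping bag £129.34: athletic equipment → 9% → £11.64
Dish soap £5.19: all other goods → 8.75% → £0.45
External SSD (1 TB) £116.99: electronics, under £250.00 → 0% → £0.00
Noise-cancelling headphones £294.86: electronics, £250.00 or more → 8% → £23.59
Throat lozenges £2.91: nonprescription drugs → 3.5% → £0.10
Yo-yo £12.90: toys and games → 3.25% → £0.42
Vitamin D (90 ct) £13.01: nonprescription drugs → 3.5% → £0.46
Total tax = £0.38 + £11.64 + £0.45 + £23.59 + £0.10 + £0.42 + £0.46 = £37.04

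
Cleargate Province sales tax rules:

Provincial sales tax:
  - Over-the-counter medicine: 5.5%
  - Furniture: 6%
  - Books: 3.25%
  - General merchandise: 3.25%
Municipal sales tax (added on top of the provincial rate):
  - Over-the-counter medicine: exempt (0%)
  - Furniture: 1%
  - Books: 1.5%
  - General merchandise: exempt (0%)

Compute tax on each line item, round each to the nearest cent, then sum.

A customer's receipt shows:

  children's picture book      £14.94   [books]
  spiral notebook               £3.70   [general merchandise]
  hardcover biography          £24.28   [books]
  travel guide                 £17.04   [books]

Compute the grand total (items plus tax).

Children's picture book £14.94: books → 3.25% + 1.5% municipal = 4.75% → £0.71
Spiral notebook £3.70: general merchandise → 3.25% + 0% municipal = 3.25% → £0.12
Hardcover biography £24.28: books → 3.25% + 1.5% municipal = 4.75% → £1.15
Travel guide £17.04: books → 3.25% + 1.5% municipal = 4.75% → £0.81
Subtotal = £59.96; tax = £2.79; total due = £62.75

£62.75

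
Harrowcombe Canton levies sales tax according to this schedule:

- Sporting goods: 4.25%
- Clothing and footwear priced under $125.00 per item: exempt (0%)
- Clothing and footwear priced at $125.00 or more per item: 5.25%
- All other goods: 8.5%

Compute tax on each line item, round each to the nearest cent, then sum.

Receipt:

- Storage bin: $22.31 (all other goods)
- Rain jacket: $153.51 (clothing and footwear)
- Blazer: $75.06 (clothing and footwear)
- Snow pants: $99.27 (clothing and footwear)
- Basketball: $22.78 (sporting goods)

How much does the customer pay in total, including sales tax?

Storage bin $22.31: all other goods → 8.5% → $1.90
Rain jacket $153.51: clothing and footwear, $125.00 or more → 5.25% → $8.06
Blazer $75.06: clothing and footwear, under $125.00 → 0% → $0.00
Snow pants $99.27: clothing and footwear, under $125.00 → 0% → $0.00
Basketball $22.78: sporting goods → 4.25% → $0.97
Subtotal = $372.93; tax = $10.93; total due = $383.86

$383.86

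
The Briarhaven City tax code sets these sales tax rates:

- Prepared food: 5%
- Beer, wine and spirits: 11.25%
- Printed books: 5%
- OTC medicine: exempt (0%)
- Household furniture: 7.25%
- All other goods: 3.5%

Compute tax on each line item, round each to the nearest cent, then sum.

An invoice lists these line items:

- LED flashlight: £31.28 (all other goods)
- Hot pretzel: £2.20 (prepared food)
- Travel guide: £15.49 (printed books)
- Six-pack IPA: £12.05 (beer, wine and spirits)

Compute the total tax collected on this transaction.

£3.33

LED flashlight £31.28: all other goods → 3.5% → £1.09
Hot pretzel £2.20: prepared food → 5% → £0.11
Travel guide £15.49: printed books → 5% → £0.77
Six-pack IPA £12.05: beer, wine and spirits → 11.25% → £1.36
Total tax = £1.09 + £0.11 + £0.77 + £1.36 = £3.33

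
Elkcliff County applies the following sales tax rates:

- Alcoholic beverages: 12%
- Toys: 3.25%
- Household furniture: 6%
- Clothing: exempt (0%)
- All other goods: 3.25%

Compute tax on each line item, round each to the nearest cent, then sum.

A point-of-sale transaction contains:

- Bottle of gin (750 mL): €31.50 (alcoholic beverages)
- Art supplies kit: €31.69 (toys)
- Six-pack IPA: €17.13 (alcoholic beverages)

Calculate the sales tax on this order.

€6.87

Bottle of gin (750 mL) €31.50: alcoholic beverages → 12% → €3.78
Art supplies kit €31.69: toys → 3.25% → €1.03
Six-pack IPA €17.13: alcoholic beverages → 12% → €2.06
Total tax = €3.78 + €1.03 + €2.06 = €6.87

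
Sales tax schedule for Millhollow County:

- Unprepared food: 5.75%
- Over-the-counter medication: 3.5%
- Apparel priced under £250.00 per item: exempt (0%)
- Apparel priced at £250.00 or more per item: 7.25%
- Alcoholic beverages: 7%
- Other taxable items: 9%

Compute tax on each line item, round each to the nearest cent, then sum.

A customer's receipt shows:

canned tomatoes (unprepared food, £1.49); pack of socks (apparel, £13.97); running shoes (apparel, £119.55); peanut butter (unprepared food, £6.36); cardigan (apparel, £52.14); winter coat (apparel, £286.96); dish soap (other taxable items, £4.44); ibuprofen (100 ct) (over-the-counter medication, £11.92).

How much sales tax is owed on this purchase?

£22.08

Canned tomatoes £1.49: unprepared food → 5.75% → £0.09
Pack of socks £13.97: apparel, under £250.00 → 0% → £0.00
Running shoes £119.55: apparel, under £250.00 → 0% → £0.00
Peanut butter £6.36: unprepared food → 5.75% → £0.37
Cardigan £52.14: apparel, under £250.00 → 0% → £0.00
Winter coat £286.96: apparel, £250.00 or more → 7.25% → £20.80
Dish soap £4.44: other taxable items → 9% → £0.40
Ibuprofen (100 ct) £11.92: over-the-counter medication → 3.5% → £0.42
Total tax = £0.09 + £0.37 + £20.80 + £0.40 + £0.42 = £22.08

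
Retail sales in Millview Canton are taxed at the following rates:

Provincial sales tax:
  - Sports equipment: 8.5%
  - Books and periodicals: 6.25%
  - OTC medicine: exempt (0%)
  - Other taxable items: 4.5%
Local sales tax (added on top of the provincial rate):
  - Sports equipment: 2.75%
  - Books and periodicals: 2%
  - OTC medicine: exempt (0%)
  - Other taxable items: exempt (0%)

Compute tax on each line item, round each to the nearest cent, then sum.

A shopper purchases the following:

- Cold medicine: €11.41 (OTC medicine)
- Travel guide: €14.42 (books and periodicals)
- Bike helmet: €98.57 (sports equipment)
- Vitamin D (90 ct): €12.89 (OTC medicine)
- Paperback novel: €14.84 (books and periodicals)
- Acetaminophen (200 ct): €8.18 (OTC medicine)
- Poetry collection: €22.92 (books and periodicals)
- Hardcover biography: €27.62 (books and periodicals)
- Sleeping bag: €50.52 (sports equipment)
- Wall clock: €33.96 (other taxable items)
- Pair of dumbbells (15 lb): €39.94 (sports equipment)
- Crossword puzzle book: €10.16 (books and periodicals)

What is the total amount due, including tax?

Cold medicine €11.41: OTC medicine → 0% + 0% local = 0% → €0.00
Travel guide €14.42: books and periodicals → 6.25% + 2% local = 8.25% → €1.19
Bike helmet €98.57: sports equipment → 8.5% + 2.75% local = 11.25% → €11.09
Vitamin D (90 ct) €12.89: OTC medicine → 0% + 0% local = 0% → €0.00
Paperback novel €14.84: books and periodicals → 6.25% + 2% local = 8.25% → €1.22
Acetaminophen (200 ct) €8.18: OTC medicine → 0% + 0% local = 0% → €0.00
Poetry collection €22.92: books and periodicals → 6.25% + 2% local = 8.25% → €1.89
Hardcover biography €27.62: books and periodicals → 6.25% + 2% local = 8.25% → €2.28
Sleeping bag €50.52: sports equipment → 8.5% + 2.75% local = 11.25% → €5.68
Wall clock €33.96: other taxable items → 4.5% + 0% local = 4.5% → €1.53
Pair of dumbbells (15 lb) €39.94: sports equipment → 8.5% + 2.75% local = 11.25% → €4.49
Crossword puzzle book €10.16: books and periodicals → 6.25% + 2% local = 8.25% → €0.84
Subtotal = €345.43; tax = €30.21; total due = €375.64

€375.64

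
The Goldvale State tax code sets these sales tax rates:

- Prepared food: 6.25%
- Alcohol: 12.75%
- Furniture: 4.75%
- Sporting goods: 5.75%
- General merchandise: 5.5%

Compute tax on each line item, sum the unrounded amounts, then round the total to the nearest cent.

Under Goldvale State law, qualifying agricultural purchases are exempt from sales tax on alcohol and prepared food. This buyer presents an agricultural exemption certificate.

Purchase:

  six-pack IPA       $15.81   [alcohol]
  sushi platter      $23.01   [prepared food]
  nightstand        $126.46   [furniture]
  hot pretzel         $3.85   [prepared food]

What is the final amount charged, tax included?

$175.14

Six-pack IPA $15.81: alcohol, buyer-exempt → 0% → $0.00
Sushi platter $23.01: prepared food, buyer-exempt → 0% → $0.00
Nightstand $126.46: furniture → 4.75% → $6.00685
Hot pretzel $3.85: prepared food, buyer-exempt → 0% → $0.00
Subtotal = $169.13; unrounded tax = $6.00685 → $6.01; total due = $175.14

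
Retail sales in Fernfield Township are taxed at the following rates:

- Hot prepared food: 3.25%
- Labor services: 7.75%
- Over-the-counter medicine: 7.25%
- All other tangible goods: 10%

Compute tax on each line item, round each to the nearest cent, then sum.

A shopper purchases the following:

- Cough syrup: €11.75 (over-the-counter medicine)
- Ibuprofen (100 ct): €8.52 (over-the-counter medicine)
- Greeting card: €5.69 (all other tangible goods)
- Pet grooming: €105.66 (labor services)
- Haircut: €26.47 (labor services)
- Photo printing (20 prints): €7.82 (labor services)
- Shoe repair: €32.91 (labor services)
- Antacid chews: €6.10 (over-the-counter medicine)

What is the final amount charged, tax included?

€220.80

Cough syrup €11.75: over-the-counter medicine → 7.25% → €0.85
Ibuprofen (100 ct) €8.52: over-the-counter medicine → 7.25% → €0.62
Greeting card €5.69: all other tangible goods → 10% → €0.57
Pet grooming €105.66: labor services → 7.75% → €8.19
Haircut €26.47: labor services → 7.75% → €2.05
Photo printing (20 prints) €7.82: labor services → 7.75% → €0.61
Shoe repair €32.91: labor services → 7.75% → €2.55
Antacid chews €6.10: over-the-counter medicine → 7.25% → €0.44
Subtotal = €204.92; tax = €15.88; total due = €220.80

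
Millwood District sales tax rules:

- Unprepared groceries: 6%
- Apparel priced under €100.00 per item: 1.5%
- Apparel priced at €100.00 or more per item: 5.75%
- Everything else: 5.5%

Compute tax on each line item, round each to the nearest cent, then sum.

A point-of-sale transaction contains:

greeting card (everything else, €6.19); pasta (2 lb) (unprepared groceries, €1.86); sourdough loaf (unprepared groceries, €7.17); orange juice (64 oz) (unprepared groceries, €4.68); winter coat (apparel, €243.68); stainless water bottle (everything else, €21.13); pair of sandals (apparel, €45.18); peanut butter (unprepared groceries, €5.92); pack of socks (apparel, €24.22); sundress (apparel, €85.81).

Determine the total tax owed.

Greeting card €6.19: everything else → 5.5% → €0.34
Pasta (2 lb) €1.86: unprepared groceries → 6% → €0.11
Sourdough loaf €7.17: unprepared groceries → 6% → €0.43
Orange juice (64 oz) €4.68: unprepared groceries → 6% → €0.28
Winter coat €243.68: apparel, €100.00 or more → 5.75% → €14.01
Stainless water bottle €21.13: everything else → 5.5% → €1.16
Pair of sandals €45.18: apparel, under €100.00 → 1.5% → €0.68
Peanut butter €5.92: unprepared groceries → 6% → €0.36
Pack of socks €24.22: apparel, under €100.00 → 1.5% → €0.36
Sundress €85.81: apparel, under €100.00 → 1.5% → €1.29
Total tax = €0.34 + €0.11 + €0.43 + €0.28 + €14.01 + €1.16 + €0.68 + €0.36 + €0.36 + €1.29 = €19.02

€19.02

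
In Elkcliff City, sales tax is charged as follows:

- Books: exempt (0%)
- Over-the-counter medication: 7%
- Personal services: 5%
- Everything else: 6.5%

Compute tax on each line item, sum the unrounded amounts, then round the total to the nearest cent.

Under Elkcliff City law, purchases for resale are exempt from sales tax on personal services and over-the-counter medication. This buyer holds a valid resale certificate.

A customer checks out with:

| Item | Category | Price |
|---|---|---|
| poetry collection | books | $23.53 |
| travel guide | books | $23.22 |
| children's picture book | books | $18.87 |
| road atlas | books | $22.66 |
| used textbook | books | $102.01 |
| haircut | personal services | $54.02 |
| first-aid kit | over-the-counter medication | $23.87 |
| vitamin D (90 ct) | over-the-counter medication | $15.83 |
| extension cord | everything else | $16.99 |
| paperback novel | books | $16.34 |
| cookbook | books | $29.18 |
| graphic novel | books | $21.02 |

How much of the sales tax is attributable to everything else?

$1.10

Extension cord $16.99: everything else → 6.5% → $1.10435
Tax on everything else: unrounded sum = $1.10435 → $1.10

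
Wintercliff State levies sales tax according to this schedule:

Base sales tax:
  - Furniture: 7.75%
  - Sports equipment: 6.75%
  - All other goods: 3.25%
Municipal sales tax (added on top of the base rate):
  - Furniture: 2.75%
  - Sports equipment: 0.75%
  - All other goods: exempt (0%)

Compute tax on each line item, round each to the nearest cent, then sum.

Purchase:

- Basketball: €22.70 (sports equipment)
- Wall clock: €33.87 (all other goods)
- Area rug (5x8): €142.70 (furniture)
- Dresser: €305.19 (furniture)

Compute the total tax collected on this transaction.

Basketball €22.70: sports equipment → 6.75% + 0.75% municipal = 7.5% → €1.70
Wall clock €33.87: all other goods → 3.25% + 0% municipal = 3.25% → €1.10
Area rug (5x8) €142.70: furniture → 7.75% + 2.75% municipal = 10.5% → €14.98
Dresser €305.19: furniture → 7.75% + 2.75% municipal = 10.5% → €32.04
Total tax = €1.70 + €1.10 + €14.98 + €32.04 = €49.82

€49.82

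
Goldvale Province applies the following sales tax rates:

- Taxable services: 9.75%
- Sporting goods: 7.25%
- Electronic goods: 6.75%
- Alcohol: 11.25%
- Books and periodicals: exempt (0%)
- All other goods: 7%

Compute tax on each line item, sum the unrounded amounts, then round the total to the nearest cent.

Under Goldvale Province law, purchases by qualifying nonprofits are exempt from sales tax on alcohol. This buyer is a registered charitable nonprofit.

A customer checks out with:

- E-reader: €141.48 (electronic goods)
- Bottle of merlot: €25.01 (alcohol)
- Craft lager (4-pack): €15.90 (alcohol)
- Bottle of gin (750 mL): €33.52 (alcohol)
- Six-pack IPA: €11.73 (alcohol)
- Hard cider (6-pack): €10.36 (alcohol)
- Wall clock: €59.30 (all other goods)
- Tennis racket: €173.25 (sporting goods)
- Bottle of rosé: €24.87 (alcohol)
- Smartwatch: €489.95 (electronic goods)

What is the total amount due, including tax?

€1044.70

E-reader €141.48: electronic goods → 6.75% → €9.5499
Bottle of merlot €25.01: alcohol, buyer-exempt → 0% → €0.00
Craft lager (4-pack) €15.90: alcohol, buyer-exempt → 0% → €0.00
Bottle of gin (750 mL) €33.52: alcohol, buyer-exempt → 0% → €0.00
Six-pack IPA €11.73: alcohol, buyer-exempt → 0% → €0.00
Hard cider (6-pack) €10.36: alcohol, buyer-exempt → 0% → €0.00
Wall clock €59.30: all other goods → 7% → €4.151
Tennis racket €173.25: sporting goods → 7.25% → €12.560625
Bottle of rosé €24.87: alcohol, buyer-exempt → 0% → €0.00
Smartwatch €489.95: electronic goods → 6.75% → €33.071625
Subtotal = €985.37; unrounded tax = €59.33315 → €59.33; total due = €1044.70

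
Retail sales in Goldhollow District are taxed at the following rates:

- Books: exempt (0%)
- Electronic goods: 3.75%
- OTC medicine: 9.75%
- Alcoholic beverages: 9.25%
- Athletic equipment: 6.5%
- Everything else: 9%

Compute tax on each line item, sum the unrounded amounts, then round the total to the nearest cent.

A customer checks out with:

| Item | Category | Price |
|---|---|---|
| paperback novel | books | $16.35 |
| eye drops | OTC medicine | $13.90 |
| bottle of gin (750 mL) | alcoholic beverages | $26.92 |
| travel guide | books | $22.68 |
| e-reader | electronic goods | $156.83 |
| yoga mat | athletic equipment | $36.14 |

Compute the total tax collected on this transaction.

$12.08

Paperback novel $16.35: books → 0% → $0.00
Eye drops $13.90: OTC medicine → 9.75% → $1.35525
Bottle of gin (750 mL) $26.92: alcoholic beverages → 9.25% → $2.4901
Travel guide $22.68: books → 0% → $0.00
E-reader $156.83: electronic goods → 3.75% → $5.881125
Yoga mat $36.14: athletic equipment → 6.5% → $2.3491
Unrounded tax sum = $12.075575 → $12.08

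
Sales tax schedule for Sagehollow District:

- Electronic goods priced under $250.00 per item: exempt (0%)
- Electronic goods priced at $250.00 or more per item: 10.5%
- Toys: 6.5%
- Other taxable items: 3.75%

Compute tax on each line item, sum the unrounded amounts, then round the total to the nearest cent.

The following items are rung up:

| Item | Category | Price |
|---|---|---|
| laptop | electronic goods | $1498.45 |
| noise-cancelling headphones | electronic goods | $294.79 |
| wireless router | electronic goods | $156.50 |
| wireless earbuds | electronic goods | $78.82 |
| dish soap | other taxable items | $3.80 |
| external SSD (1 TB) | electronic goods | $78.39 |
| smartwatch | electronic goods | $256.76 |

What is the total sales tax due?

Laptop $1498.45: electronic goods, $250.00 or more → 10.5% → $157.33725
Noise-cancelling headphones $294.79: electronic goods, $250.00 or more → 10.5% → $30.95295
Wireless router $156.50: electronic goods, under $250.00 → 0% → $0.00
Wireless earbuds $78.82: electronic goods, under $250.00 → 0% → $0.00
Dish soap $3.80: other taxable items → 3.75% → $0.1425
External SSD (1 TB) $78.39: electronic goods, under $250.00 → 0% → $0.00
Smartwatch $256.76: electronic goods, $250.00 or more → 10.5% → $26.9598
Unrounded tax sum = $215.3925 → $215.39

$215.39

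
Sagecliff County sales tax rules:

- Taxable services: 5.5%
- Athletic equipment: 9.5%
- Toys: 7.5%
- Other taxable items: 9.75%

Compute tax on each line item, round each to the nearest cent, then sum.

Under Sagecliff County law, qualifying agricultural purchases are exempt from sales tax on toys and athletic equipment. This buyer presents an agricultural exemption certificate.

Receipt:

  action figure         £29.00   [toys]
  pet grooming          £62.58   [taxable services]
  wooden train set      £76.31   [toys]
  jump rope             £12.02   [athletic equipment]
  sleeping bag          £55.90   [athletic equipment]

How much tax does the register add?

Action figure £29.00: toys, buyer-exempt → 0% → £0.00
Pet grooming £62.58: taxable services → 5.5% → £3.44
Wooden train set £76.31: toys, buyer-exempt → 0% → £0.00
Jump rope £12.02: athletic equipment, buyer-exempt → 0% → £0.00
Sleeping bag £55.90: athletic equipment, buyer-exempt → 0% → £0.00
Total tax = £3.44

£3.44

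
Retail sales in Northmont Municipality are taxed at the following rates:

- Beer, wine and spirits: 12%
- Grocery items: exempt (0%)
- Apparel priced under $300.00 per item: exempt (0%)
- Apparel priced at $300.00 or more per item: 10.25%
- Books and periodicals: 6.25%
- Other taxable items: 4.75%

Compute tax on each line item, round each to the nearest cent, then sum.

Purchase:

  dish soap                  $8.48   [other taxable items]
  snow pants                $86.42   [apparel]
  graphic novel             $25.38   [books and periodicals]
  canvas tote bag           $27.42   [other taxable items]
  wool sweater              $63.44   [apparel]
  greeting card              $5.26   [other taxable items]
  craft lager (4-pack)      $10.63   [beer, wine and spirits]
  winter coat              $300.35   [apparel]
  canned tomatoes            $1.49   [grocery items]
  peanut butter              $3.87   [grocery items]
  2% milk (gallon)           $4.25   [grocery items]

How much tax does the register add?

$35.61

Dish soap $8.48: other taxable items → 4.75% → $0.40
Snow pants $86.42: apparel, under $300.00 → 0% → $0.00
Graphic novel $25.38: books and periodicals → 6.25% → $1.59
Canvas tote bag $27.42: other taxable items → 4.75% → $1.30
Wool sweater $63.44: apparel, under $300.00 → 0% → $0.00
Greeting card $5.26: other taxable items → 4.75% → $0.25
Craft lager (4-pack) $10.63: beer, wine and spirits → 12% → $1.28
Winter coat $300.35: apparel, $300.00 or more → 10.25% → $30.79
Canned tomatoes $1.49: grocery items → 0% → $0.00
Peanut butter $3.87: grocery items → 0% → $0.00
2% milk (gallon) $4.25: grocery items → 0% → $0.00
Total tax = $0.40 + $1.59 + $1.30 + $0.25 + $1.28 + $30.79 = $35.61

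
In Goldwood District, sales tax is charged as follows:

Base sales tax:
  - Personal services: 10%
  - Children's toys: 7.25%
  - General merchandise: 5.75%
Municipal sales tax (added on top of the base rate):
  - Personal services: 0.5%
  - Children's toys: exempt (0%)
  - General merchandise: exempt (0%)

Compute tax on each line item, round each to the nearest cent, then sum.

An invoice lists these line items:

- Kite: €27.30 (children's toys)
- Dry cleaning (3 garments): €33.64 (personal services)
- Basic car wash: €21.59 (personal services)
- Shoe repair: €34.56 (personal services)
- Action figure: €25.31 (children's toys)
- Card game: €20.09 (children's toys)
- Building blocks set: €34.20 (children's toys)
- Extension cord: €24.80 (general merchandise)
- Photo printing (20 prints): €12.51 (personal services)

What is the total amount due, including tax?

€253.92

Kite €27.30: children's toys → 7.25% + 0% municipal = 7.25% → €1.98
Dry cleaning (3 garments) €33.64: personal services → 10% + 0.5% municipal = 10.5% → €3.53
Basic car wash €21.59: personal services → 10% + 0.5% municipal = 10.5% → €2.27
Shoe repair €34.56: personal services → 10% + 0.5% municipal = 10.5% → €3.63
Action figure €25.31: children's toys → 7.25% + 0% municipal = 7.25% → €1.83
Card game €20.09: children's toys → 7.25% + 0% municipal = 7.25% → €1.46
Building blocks set €34.20: children's toys → 7.25% + 0% municipal = 7.25% → €2.48
Extension cord €24.80: general merchandise → 5.75% + 0% municipal = 5.75% → €1.43
Photo printing (20 prints) €12.51: personal services → 10% + 0.5% municipal = 10.5% → €1.31
Subtotal = €234.00; tax = €19.92; total due = €253.92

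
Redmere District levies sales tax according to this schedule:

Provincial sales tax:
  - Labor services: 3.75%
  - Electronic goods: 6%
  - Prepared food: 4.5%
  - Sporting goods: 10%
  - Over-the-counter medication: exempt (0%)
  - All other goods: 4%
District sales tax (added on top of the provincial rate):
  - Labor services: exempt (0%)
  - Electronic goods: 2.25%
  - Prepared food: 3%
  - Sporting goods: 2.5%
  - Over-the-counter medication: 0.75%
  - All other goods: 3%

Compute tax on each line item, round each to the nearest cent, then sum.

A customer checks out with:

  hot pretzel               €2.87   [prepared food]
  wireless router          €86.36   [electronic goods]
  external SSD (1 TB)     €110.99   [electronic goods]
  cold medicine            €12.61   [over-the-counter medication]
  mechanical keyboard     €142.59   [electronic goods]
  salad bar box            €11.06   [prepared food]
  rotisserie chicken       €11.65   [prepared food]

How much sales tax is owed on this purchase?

€30.05

Hot pretzel €2.87: prepared food → 4.5% + 3% district = 7.5% → €0.22
Wireless router €86.36: electronic goods → 6% + 2.25% district = 8.25% → €7.12
External SSD (1 TB) €110.99: electronic goods → 6% + 2.25% district = 8.25% → €9.16
Cold medicine €12.61: over-the-counter medication → 0% + 0.75% district = 0.75% → €0.09
Mechanical keyboard €142.59: electronic goods → 6% + 2.25% district = 8.25% → €11.76
Salad bar box €11.06: prepared food → 4.5% + 3% district = 7.5% → €0.83
Rotisserie chicken €11.65: prepared food → 4.5% + 3% district = 7.5% → €0.87
Total tax = €0.22 + €7.12 + €9.16 + €0.09 + €11.76 + €0.83 + €0.87 = €30.05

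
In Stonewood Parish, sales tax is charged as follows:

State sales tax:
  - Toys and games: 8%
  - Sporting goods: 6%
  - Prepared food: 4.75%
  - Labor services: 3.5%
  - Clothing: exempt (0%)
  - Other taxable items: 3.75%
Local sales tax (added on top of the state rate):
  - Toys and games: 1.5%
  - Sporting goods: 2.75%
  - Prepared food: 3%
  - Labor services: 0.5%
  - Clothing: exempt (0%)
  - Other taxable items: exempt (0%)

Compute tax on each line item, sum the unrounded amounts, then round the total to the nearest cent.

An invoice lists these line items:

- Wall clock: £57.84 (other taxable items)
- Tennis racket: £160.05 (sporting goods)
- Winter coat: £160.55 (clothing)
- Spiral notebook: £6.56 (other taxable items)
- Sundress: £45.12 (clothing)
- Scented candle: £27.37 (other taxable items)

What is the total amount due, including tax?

£474.94

Wall clock £57.84: other taxable items → 3.75% + 0% local = 3.75% → £2.169
Tennis racket £160.05: sporting goods → 6% + 2.75% local = 8.75% → £14.004375
Winter coat £160.55: clothing → 0% + 0% local = 0% → £0.00
Spiral notebook £6.56: other taxable items → 3.75% + 0% local = 3.75% → £0.246
Sundress £45.12: clothing → 0% + 0% local = 0% → £0.00
Scented candle £27.37: other taxable items → 3.75% + 0% local = 3.75% → £1.026375
Subtotal = £457.49; unrounded tax = £17.44575 → £17.45; total due = £474.94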